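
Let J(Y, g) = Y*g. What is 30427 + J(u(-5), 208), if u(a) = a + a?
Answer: 28347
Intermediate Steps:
u(a) = 2*a
30427 + J(u(-5), 208) = 30427 + (2*(-5))*208 = 30427 - 10*208 = 30427 - 2080 = 28347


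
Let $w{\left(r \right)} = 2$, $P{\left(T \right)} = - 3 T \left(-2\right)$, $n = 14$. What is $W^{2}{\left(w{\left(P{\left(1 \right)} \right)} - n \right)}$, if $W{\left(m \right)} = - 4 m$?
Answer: $2304$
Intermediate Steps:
$P{\left(T \right)} = 6 T$
$W^{2}{\left(w{\left(P{\left(1 \right)} \right)} - n \right)} = \left(- 4 \left(2 - 14\right)\right)^{2} = \left(\left(-4\right) \left(-12\right)\right)^{2} = 48^{2} = 2304$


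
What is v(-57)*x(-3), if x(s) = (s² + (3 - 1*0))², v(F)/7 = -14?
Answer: -14112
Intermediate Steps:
v(F) = -98 (v(F) = 7*(-14) = -98)
x(s) = (3 + s²)² (x(s) = (s² + (3 + 0))² = (s² + 3)² = (3 + s²)²)
v(-57)*x(-3) = -98*(3 + (-3)²)² = -98*(3 + 9)² = -98*12² = -98*144 = -14112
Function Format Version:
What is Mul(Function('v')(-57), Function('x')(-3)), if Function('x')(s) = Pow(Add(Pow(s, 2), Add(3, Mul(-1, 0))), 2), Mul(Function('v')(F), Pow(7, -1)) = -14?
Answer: -14112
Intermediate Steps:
Function('v')(F) = -98 (Function('v')(F) = Mul(7, -14) = -98)
Function('x')(s) = Pow(Add(3, Pow(s, 2)), 2) (Function('x')(s) = Pow(Add(Pow(s, 2), Add(3, 0)), 2) = Pow(Add(Pow(s, 2), 3), 2) = Pow(Add(3, Pow(s, 2)), 2))
Mul(Function('v')(-57), Function('x')(-3)) = Mul(-98, Pow(Add(3, Pow(-3, 2)), 2)) = Mul(-98, Pow(Add(3, 9), 2)) = Mul(-98, Pow(12, 2)) = Mul(-98, 144) = -14112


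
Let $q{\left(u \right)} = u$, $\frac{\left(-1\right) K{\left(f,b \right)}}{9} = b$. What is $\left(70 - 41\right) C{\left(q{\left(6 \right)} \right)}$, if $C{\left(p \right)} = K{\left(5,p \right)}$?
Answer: $-1566$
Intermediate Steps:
$K{\left(f,b \right)} = - 9 b$
$C{\left(p \right)} = - 9 p$
$\left(70 - 41\right) C{\left(q{\left(6 \right)} \right)} = \left(70 - 41\right) \left(\left(-9\right) 6\right) = 29 \left(-54\right) = -1566$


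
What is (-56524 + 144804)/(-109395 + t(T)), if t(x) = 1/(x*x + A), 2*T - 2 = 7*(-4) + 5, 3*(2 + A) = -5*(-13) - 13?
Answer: -133037960/164858253 ≈ -0.80698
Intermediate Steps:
A = 46/3 (A = -2 + (-5*(-13) - 13)/3 = -2 + (65 - 13)/3 = -2 + (⅓)*52 = -2 + 52/3 = 46/3 ≈ 15.333)
T = -21/2 (T = 1 + (7*(-4) + 5)/2 = 1 + (-28 + 5)/2 = 1 + (½)*(-23) = 1 - 23/2 = -21/2 ≈ -10.500)
t(x) = 1/(46/3 + x²) (t(x) = 1/(x*x + 46/3) = 1/(x² + 46/3) = 1/(46/3 + x²))
(-56524 + 144804)/(-109395 + t(T)) = (-56524 + 144804)/(-109395 + 3/(46 + 3*(-21/2)²)) = 88280/(-109395 + 3/(46 + 3*(441/4))) = 88280/(-109395 + 3/(46 + 1323/4)) = 88280/(-109395 + 3/(1507/4)) = 88280/(-109395 + 3*(4/1507)) = 88280/(-109395 + 12/1507) = 88280/(-164858253/1507) = 88280*(-1507/164858253) = -133037960/164858253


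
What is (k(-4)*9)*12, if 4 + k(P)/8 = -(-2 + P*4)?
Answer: 12096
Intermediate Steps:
k(P) = -16 - 32*P (k(P) = -32 + 8*(-(-2 + P*4)) = -32 + 8*(-(-2 + 4*P)) = -32 + 8*(2 - 4*P) = -32 + (16 - 32*P) = -16 - 32*P)
(k(-4)*9)*12 = ((-16 - 32*(-4))*9)*12 = ((-16 + 128)*9)*12 = (112*9)*12 = 1008*12 = 12096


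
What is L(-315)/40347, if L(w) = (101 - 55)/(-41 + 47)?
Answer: 23/121041 ≈ 0.00019002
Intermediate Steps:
L(w) = 23/3 (L(w) = 46/6 = 46*(⅙) = 23/3)
L(-315)/40347 = (23/3)/40347 = (23/3)*(1/40347) = 23/121041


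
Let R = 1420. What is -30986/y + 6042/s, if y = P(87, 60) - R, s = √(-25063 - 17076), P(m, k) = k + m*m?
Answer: -30986/6209 - 6042*I*√42139/42139 ≈ -4.9905 - 29.433*I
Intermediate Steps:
P(m, k) = k + m²
s = I*√42139 (s = √(-42139) = I*√42139 ≈ 205.28*I)
y = 6209 (y = (60 + 87²) - 1*1420 = (60 + 7569) - 1420 = 7629 - 1420 = 6209)
-30986/y + 6042/s = -30986/6209 + 6042/((I*√42139)) = -30986*1/6209 + 6042*(-I*√42139/42139) = -30986/6209 - 6042*I*√42139/42139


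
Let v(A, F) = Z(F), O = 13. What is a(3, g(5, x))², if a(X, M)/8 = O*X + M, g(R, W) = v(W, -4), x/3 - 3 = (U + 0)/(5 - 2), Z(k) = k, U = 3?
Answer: 78400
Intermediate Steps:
x = 12 (x = 9 + 3*((3 + 0)/(5 - 2)) = 9 + 3*(3/3) = 9 + 3*(3*(⅓)) = 9 + 3*1 = 9 + 3 = 12)
v(A, F) = F
g(R, W) = -4
a(X, M) = 8*M + 104*X (a(X, M) = 8*(13*X + M) = 8*(M + 13*X) = 8*M + 104*X)
a(3, g(5, x))² = (8*(-4) + 104*3)² = (-32 + 312)² = 280² = 78400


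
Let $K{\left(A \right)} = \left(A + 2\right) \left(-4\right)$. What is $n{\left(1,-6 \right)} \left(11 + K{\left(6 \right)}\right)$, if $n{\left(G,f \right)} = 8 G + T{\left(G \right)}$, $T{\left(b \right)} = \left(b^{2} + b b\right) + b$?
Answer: $-231$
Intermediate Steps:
$K{\left(A \right)} = -8 - 4 A$ ($K{\left(A \right)} = \left(2 + A\right) \left(-4\right) = -8 - 4 A$)
$T{\left(b \right)} = b + 2 b^{2}$ ($T{\left(b \right)} = \left(b^{2} + b^{2}\right) + b = 2 b^{2} + b = b + 2 b^{2}$)
$n{\left(G,f \right)} = 8 G + G \left(1 + 2 G\right)$
$n{\left(1,-6 \right)} \left(11 + K{\left(6 \right)}\right) = 1 \left(9 + 2 \cdot 1\right) \left(11 - 32\right) = 1 \left(9 + 2\right) \left(11 - 32\right) = 1 \cdot 11 \left(11 - 32\right) = 11 \left(-21\right) = -231$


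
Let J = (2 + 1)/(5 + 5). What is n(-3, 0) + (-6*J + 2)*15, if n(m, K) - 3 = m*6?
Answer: -12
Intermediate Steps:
n(m, K) = 3 + 6*m (n(m, K) = 3 + m*6 = 3 + 6*m)
J = 3/10 ≈ 0.30000
n(-3, 0) + (-6*J + 2)*15 = (3 + 6*(-3)) + (-6*3/10 + 2)*15 = (3 - 18) + (-9/5 + 2)*15 = -15 + (⅕)*15 = -15 + 3 = -12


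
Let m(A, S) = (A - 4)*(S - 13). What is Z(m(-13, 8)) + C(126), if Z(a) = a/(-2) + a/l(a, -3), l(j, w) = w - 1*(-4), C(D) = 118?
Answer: 321/2 ≈ 160.50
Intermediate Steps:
m(A, S) = (-13 + S)*(-4 + A) (m(A, S) = (-4 + A)*(-13 + S) = (-13 + S)*(-4 + A))
l(j, w) = 4 + w (l(j, w) = w + 4 = 4 + w)
Z(a) = a/2 (Z(a) = a/(-2) + a/(4 - 3) = a*(-½) + a/1 = -a/2 + a*1 = -a/2 + a = a/2)
Z(m(-13, 8)) + C(126) = (52 - 13*(-13) - 4*8 - 13*8)/2 + 118 = (52 + 169 - 32 - 104)/2 + 118 = (½)*85 + 118 = 85/2 + 118 = 321/2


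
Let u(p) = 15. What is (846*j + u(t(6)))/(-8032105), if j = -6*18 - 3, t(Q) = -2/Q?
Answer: 93891/8032105 ≈ 0.011689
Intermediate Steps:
j = -111 (j = -108 - 3 = -111)
(846*j + u(t(6)))/(-8032105) = (846*(-111) + 15)/(-8032105) = (-93906 + 15)*(-1/8032105) = -93891*(-1/8032105) = 93891/8032105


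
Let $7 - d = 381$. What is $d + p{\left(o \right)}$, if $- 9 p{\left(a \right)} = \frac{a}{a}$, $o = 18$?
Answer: $- \frac{3367}{9} \approx -374.11$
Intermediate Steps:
$d = -374$ ($d = 7 - 381 = -374$)
$p{\left(a \right)} = - \frac{1}{9}$ ($p{\left(a \right)} = - \frac{a \frac{1}{a}}{9} = \left(- \frac{1}{9}\right) 1 = - \frac{1}{9}$)
$d + p{\left(o \right)} = -374 - \frac{1}{9} = - \frac{3367}{9}$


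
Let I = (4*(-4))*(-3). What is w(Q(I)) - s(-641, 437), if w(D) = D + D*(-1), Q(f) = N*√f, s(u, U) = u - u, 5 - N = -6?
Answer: 0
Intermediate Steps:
I = 48 (I = -16*(-3) = 48)
N = 11 (N = 5 - 1*(-6) = 5 + 6 = 11)
s(u, U) = 0
Q(f) = 11*√f
w(D) = 0 (w(D) = D - D = 0)
w(Q(I)) - s(-641, 437) = 0 - 1*0 = 0 + 0 = 0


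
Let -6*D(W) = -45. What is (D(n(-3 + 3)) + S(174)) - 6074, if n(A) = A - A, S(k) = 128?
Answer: -11877/2 ≈ -5938.5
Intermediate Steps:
n(A) = 0
D(W) = 15/2 (D(W) = -⅙*(-45) = 15/2)
(D(n(-3 + 3)) + S(174)) - 6074 = (15/2 + 128) - 6074 = 271/2 - 6074 = -11877/2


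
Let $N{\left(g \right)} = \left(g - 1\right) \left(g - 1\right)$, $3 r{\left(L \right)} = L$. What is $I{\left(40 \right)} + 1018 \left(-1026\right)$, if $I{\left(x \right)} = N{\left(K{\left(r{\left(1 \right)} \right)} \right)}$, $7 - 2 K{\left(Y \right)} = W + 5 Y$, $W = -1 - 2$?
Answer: $- \frac{37600487}{36} \approx -1.0445 \cdot 10^{6}$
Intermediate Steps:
$r{\left(L \right)} = \frac{L}{3}$
$W = -3$ ($W = -1 - 2 = -3$)
$K{\left(Y \right)} = 5 - \frac{5 Y}{2}$ ($K{\left(Y \right)} = \frac{7}{2} - \frac{-3 + 5 Y}{2} = \frac{7}{2} - \left(- \frac{3}{2} + \frac{5 Y}{2}\right) = 5 - \frac{5 Y}{2}$)
$N{\left(g \right)} = \left(-1 + g\right)^{2}$ ($N{\left(g \right)} = \left(-1 + g\right) \left(-1 + g\right) = \left(-1 + g\right)^{2}$)
$I{\left(x \right)} = \frac{361}{36}$ ($I{\left(x \right)} = \left(-1 + \left(5 - \frac{5 \cdot \frac{1}{3} \cdot 1}{2}\right)\right)^{2} = \left(-1 + \left(5 - \frac{5}{6}\right)\right)^{2} = \left(-1 + \frac{25}{6}\right)^{2} = \left(\frac{19}{6}\right)^{2} = \frac{361}{36}$)
$I{\left(40 \right)} + 1018 \left(-1026\right) = \frac{361}{36} + 1018 \left(-1026\right) = \frac{361}{36} - 1044468 = - \frac{37600487}{36}$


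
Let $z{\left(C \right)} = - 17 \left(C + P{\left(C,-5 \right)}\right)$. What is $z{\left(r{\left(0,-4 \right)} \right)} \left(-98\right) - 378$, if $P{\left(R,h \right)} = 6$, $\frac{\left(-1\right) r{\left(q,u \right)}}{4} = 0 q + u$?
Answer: $36274$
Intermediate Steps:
$r{\left(q,u \right)} = - 4 u$ ($r{\left(q,u \right)} = - 4 \left(0 q + u\right) = - 4 \left(0 + u\right) = - 4 u$)
$z{\left(C \right)} = -102 - 17 C$ ($z{\left(C \right)} = - 17 \left(C + 6\right) = - 17 \left(6 + C\right) = -102 - 17 C$)
$z{\left(r{\left(0,-4 \right)} \right)} \left(-98\right) - 378 = \left(-102 - 17 \left(\left(-4\right) \left(-4\right)\right)\right) \left(-98\right) - 378 = \left(-102 - 272\right) \left(-98\right) - 378 = \left(-374\right) \left(-98\right) - 378 = 36652 - 378 = 36274$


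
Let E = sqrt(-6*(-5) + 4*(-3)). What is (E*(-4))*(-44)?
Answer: 528*sqrt(2) ≈ 746.71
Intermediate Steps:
E = 3*sqrt(2) (E = sqrt(30 - 12) = sqrt(18) = 3*sqrt(2) ≈ 4.2426)
(E*(-4))*(-44) = ((3*sqrt(2))*(-4))*(-44) = -12*sqrt(2)*(-44) = 528*sqrt(2)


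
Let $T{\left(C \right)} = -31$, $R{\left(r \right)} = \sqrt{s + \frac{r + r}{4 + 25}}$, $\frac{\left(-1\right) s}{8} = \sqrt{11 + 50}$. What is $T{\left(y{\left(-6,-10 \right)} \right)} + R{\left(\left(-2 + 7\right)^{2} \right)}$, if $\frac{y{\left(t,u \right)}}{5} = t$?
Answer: $-31 + \frac{\sqrt{1450 - 6728 \sqrt{61}}}{29} \approx -31.0 + 7.7947 i$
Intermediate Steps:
$s = - 8 \sqrt{61}$ ($s = - 8 \sqrt{11 + 50} = - 8 \sqrt{61} \approx -62.482$)
$y{\left(t,u \right)} = 5 t$
$R{\left(r \right)} = \sqrt{- 8 \sqrt{61} + \frac{2 r}{29}}$ ($R{\left(r \right)} = \sqrt{- 8 \sqrt{61} + \frac{r + r}{4 + 25}} = \sqrt{- 8 \sqrt{61} + \frac{2 r}{29}}$)
$T{\left(y{\left(-6,-10 \right)} \right)} + R{\left(\left(-2 + 7\right)^{2} \right)} = -31 + \frac{\sqrt{- 6728 \sqrt{61} + 58 \left(-2 + 7\right)^{2}}}{29} = -31 + \frac{\sqrt{- 6728 \sqrt{61} + 58 \cdot 5^{2}}}{29} = -31 + \frac{\sqrt{- 6728 \sqrt{61} + 58 \cdot 25}}{29} = -31 + \frac{\sqrt{- 6728 \sqrt{61} + 1450}}{29} = -31 + \frac{\sqrt{1450 - 6728 \sqrt{61}}}{29}$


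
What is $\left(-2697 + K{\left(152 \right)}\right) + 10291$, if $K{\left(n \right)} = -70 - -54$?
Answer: $7578$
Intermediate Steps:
$K{\left(n \right)} = -16$ ($K{\left(n \right)} = -70 + 54 = -16$)
$\left(-2697 + K{\left(152 \right)}\right) + 10291 = \left(-2697 - 16\right) + 10291 = -2713 + 10291 = 7578$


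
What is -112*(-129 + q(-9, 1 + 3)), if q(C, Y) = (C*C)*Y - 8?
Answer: -20944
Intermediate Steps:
q(C, Y) = -8 + Y*C² (q(C, Y) = C²*Y - 8 = Y*C² - 8 = -8 + Y*C²)
-112*(-129 + q(-9, 1 + 3)) = -112*(-129 + (-8 + (1 + 3)*(-9)²)) = -112*(-129 + (-8 + 4*81)) = -112*(-129 + (-8 + 324)) = -112*(-129 + 316) = -112*187 = -20944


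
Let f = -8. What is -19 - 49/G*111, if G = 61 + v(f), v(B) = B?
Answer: -6446/53 ≈ -121.62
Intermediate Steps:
G = 53 (G = 61 - 8 = 53)
-19 - 49/G*111 = -19 - 49/53*111 = -19 - 5439/53 = -6446/53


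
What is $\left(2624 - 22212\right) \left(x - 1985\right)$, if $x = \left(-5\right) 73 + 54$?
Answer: $44974048$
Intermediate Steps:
$x = -311$ ($x = -365 + 54 = -311$)
$\left(2624 - 22212\right) \left(x - 1985\right) = \left(2624 - 22212\right) \left(-311 - 1985\right) = \left(-19588\right) \left(-2296\right) = 44974048$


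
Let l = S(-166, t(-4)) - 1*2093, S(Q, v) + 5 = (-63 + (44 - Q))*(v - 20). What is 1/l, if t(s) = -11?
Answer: -1/6655 ≈ -0.00015026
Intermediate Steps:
S(Q, v) = -5 + (-20 + v)*(-19 - Q) (S(Q, v) = -5 + (-63 + (44 - Q))*(v - 20) = -5 + (-19 - Q)*(-20 + v) = -5 + (-20 + v)*(-19 - Q))
l = -6655 (l = (375 - 19*(-11) + 20*(-166) - 1*(-166)*(-11)) - 1*2093 = (375 + 209 - 3320 - 1826) - 2093 = -4562 - 2093 = -6655)
1/l = 1/(-6655) = -1/6655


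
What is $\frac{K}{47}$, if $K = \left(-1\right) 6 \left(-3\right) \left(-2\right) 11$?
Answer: $- \frac{396}{47} \approx -8.4255$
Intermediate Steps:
$K = -396$ ($K = \left(-6\right) \left(-3\right) \left(-2\right) 11 = 18 \left(-2\right) 11 = \left(-36\right) 11 = -396$)
$\frac{K}{47} = \frac{1}{47} \left(-396\right) = - \frac{396}{47}$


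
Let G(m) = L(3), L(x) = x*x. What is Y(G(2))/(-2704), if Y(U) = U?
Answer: -9/2704 ≈ -0.0033284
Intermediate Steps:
L(x) = x²
G(m) = 9 (G(m) = 3² = 9)
Y(G(2))/(-2704) = 9/(-2704) = 9*(-1/2704) = -9/2704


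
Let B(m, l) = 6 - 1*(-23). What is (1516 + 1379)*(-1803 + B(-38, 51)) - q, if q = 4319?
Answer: -5140049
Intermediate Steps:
B(m, l) = 29 (B(m, l) = 6 + 23 = 29)
(1516 + 1379)*(-1803 + B(-38, 51)) - q = (1516 + 1379)*(-1803 + 29) - 1*4319 = 2895*(-1774) - 4319 = -5135730 - 4319 = -5140049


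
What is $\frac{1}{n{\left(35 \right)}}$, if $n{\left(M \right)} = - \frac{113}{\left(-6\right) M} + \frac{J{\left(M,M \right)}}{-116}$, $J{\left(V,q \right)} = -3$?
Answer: $\frac{12180}{6869} \approx 1.7732$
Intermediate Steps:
$n{\left(M \right)} = \frac{3}{116} + \frac{113}{6 M}$ ($n{\left(M \right)} = - \frac{113}{\left(-6\right) M} - \frac{3}{-116} = - 113 \left(- \frac{1}{6 M}\right) - - \frac{3}{116} = \frac{113}{6 M} + \frac{3}{116} = \frac{3}{116} + \frac{113}{6 M}$)
$\frac{1}{n{\left(35 \right)}} = \frac{1}{\frac{1}{348} \cdot \frac{1}{35} \left(6554 + 9 \cdot 35\right)} = \frac{1}{\frac{1}{348} \cdot \frac{1}{35} \left(6554 + 315\right)} = \frac{1}{\frac{1}{348} \cdot \frac{1}{35} \cdot 6869} = \frac{1}{\frac{6869}{12180}} = \frac{12180}{6869}$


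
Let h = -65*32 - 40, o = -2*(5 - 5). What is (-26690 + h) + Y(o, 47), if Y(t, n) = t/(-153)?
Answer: -28810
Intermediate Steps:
o = 0 (o = -2*0 = 0)
h = -2120 (h = -2080 - 40 = -2120)
Y(t, n) = -t/153 (Y(t, n) = t*(-1/153) = -t/153)
(-26690 + h) + Y(o, 47) = (-26690 - 2120) - 1/153*0 = -28810 + 0 = -28810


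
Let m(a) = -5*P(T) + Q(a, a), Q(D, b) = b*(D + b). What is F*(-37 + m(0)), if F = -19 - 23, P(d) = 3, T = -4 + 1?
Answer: 2184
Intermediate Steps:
T = -3
F = -42
m(a) = -15 + 2*a² (m(a) = -5*3 + a*(a + a) = -15 + a*(2*a) = -15 + 2*a²)
F*(-37 + m(0)) = -42*(-37 + (-15 + 2*0²)) = -42*(-37 + (-15 + 2*0)) = -42*(-37 + (-15 + 0)) = -42*(-37 - 15) = -42*(-52) = 2184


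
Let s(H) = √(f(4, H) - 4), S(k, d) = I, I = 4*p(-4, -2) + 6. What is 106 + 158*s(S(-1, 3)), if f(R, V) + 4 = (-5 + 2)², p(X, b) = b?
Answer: 264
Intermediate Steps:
f(R, V) = 5 (f(R, V) = -4 + (-5 + 2)² = -4 + (-3)² = -4 + 9 = 5)
I = -2 (I = 4*(-2) + 6 = -8 + 6 = -2)
S(k, d) = -2
s(H) = 1 (s(H) = √(5 - 4) = √1 = 1)
106 + 158*s(S(-1, 3)) = 106 + 158*1 = 106 + 158 = 264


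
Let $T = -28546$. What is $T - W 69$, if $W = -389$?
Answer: $-1705$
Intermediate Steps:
$T - W 69 = -28546 - \left(-389\right) 69 = -28546 - -26841 = -28546 + 26841 = -1705$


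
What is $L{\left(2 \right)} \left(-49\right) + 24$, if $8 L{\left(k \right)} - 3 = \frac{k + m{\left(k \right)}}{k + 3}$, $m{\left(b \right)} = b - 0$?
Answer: $\frac{29}{40} \approx 0.725$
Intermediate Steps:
$m{\left(b \right)} = b$ ($m{\left(b \right)} = b + 0 = b$)
$L{\left(k \right)} = \frac{3}{8} + \frac{k}{4 \left(3 + k\right)}$ ($L{\left(k \right)} = \frac{3}{8} + \frac{\left(k + k\right) \frac{1}{k + 3}}{8} = \frac{3}{8} + \frac{2 k \frac{1}{3 + k}}{8} = \frac{3}{8} + \frac{k}{4 \left(3 + k\right)}$)
$L{\left(2 \right)} \left(-49\right) + 24 = \frac{9 + 5 \cdot 2}{8 \left(3 + 2\right)} \left(-49\right) + 24 = \frac{9 + 10}{8 \cdot 5} \left(-49\right) + 24 = \frac{1}{8} \cdot \frac{1}{5} \cdot 19 \left(-49\right) + 24 = \frac{19}{40} \left(-49\right) + 24 = - \frac{931}{40} + 24 = \frac{29}{40}$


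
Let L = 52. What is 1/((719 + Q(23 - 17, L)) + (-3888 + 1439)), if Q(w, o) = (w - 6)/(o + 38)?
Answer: -1/1730 ≈ -0.00057803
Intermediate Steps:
Q(w, o) = (-6 + w)/(38 + o)
1/((719 + Q(23 - 17, L)) + (-3888 + 1439)) = 1/((719 + (-6 + (23 - 17))/(38 + 52)) + (-3888 + 1439)) = 1/((719 + (-6 + 6)/90) - 2449) = 1/((719 + (1/90)*0) - 2449) = 1/((719 + 0) - 2449) = 1/(719 - 2449) = 1/(-1730) = -1/1730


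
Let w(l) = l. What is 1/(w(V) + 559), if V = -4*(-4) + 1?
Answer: 1/576 ≈ 0.0017361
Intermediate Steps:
V = 17 (V = 16 + 1 = 17)
1/(w(V) + 559) = 1/(17 + 559) = 1/576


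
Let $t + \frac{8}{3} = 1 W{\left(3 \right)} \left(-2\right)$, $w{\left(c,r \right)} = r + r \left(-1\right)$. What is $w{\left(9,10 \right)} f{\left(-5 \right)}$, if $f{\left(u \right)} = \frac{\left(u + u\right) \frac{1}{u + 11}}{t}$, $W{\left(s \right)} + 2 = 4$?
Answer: $0$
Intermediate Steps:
$w{\left(c,r \right)} = 0$ ($w{\left(c,r \right)} = r - r = 0$)
$W{\left(s \right)} = 2$ ($W{\left(s \right)} = -2 + 4 = 2$)
$t = - \frac{20}{3}$ ($t = - \frac{8}{3} + 1 \cdot 2 \left(-2\right) = - \frac{8}{3} + 2 \left(-2\right) = - \frac{8}{3} - 4 = - \frac{20}{3} \approx -6.6667$)
$f{\left(u \right)} = - \frac{3 u}{10 \left(11 + u\right)}$ ($f{\left(u \right)} = \frac{\left(u + u\right) \frac{1}{u + 11}}{- \frac{20}{3}} = \frac{2 u}{11 + u} \left(- \frac{3}{20}\right) = - \frac{3 u}{10 \left(11 + u\right)}$)
$w{\left(9,10 \right)} f{\left(-5 \right)} = 0 \left(\left(-3\right) \left(-5\right) \frac{1}{110 + 10 \left(-5\right)}\right) = 0 \left(\left(-3\right) \left(-5\right) \frac{1}{110 - 50}\right) = 0 \left(\left(-3\right) \left(-5\right) \frac{1}{60}\right) = 0 \cdot \frac{1}{4} = 0$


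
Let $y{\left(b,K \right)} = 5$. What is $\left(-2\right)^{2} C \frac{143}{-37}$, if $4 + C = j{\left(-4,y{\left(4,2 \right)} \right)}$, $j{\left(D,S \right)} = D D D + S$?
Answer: $\frac{36036}{37} \approx 973.95$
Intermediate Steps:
$j{\left(D,S \right)} = S + D^{3}$ ($j{\left(D,S \right)} = D^{2} D + S = D^{3} + S = S + D^{3}$)
$C = -63$ ($C = -4 + \left(5 + \left(-4\right)^{3}\right) = -4 + \left(5 - 64\right) = -4 - 59 = -63$)
$\left(-2\right)^{2} C \frac{143}{-37} = \left(-2\right)^{2} \left(-63\right) \frac{143}{-37} = 4 \left(-63\right) 143 \left(- \frac{1}{37}\right) = \left(-252\right) \left(- \frac{143}{37}\right) = \frac{36036}{37}$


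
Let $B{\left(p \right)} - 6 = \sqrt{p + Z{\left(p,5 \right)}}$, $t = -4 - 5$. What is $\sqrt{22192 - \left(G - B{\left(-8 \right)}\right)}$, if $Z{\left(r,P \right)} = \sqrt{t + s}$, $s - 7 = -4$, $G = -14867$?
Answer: $\sqrt{37065 + \sqrt{-8 + i \sqrt{6}}} \approx 192.52 + 0.0074 i$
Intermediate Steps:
$s = 3$ ($s = 7 - 4 = 3$)
$t = -9$ ($t = -4 - 5 = -9$)
$Z{\left(r,P \right)} = i \sqrt{6}$ ($Z{\left(r,P \right)} = \sqrt{-9 + 3} = \sqrt{-6} = i \sqrt{6}$)
$B{\left(p \right)} = 6 + \sqrt{p + i \sqrt{6}}$
$\sqrt{22192 - \left(G - B{\left(-8 \right)}\right)} = \sqrt{22192 + \left(\left(6 + \sqrt{-8 + i \sqrt{6}}\right) - -14867\right)} = \sqrt{22192 + \left(\left(6 + \sqrt{-8 + i \sqrt{6}}\right) + 14867\right)} = \sqrt{22192 + \left(14873 + \sqrt{-8 + i \sqrt{6}}\right)} = \sqrt{37065 + \sqrt{-8 + i \sqrt{6}}}$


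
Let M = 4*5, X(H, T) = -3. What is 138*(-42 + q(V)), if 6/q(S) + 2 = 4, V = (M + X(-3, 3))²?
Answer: -5382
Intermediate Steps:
M = 20
V = 289 (V = (20 - 3)² = 17² = 289)
q(S) = 3 (q(S) = 6/(-2 + 4) = 6/2 = 6*(½) = 3)
138*(-42 + q(V)) = 138*(-42 + 3) = 138*(-39) = -5382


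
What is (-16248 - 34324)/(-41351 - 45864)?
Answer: 50572/87215 ≈ 0.57985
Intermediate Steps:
(-16248 - 34324)/(-41351 - 45864) = -50572/(-87215) = -50572*(-1/87215) = 50572/87215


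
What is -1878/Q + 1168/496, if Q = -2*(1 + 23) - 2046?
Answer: 35180/10819 ≈ 3.2517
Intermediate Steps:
Q = -2094 (Q = -2*24 - 2046 = -48 - 2046 = -2094)
-1878/Q + 1168/496 = -1878/(-2094) + 1168/496 = -1878*(-1/2094) + 1168*(1/496) = 313/349 + 73/31 = 35180/10819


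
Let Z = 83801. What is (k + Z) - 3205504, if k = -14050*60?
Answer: -3964703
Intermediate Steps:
k = -843000
(k + Z) - 3205504 = (-843000 + 83801) - 3205504 = -759199 - 3205504 = -3964703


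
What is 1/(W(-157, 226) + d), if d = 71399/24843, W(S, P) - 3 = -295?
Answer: -24843/7182757 ≈ -0.0034587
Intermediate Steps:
W(S, P) = -292 (W(S, P) = 3 - 295 = -292)
d = 71399/24843 (d = 71399*(1/24843) = 71399/24843 ≈ 2.8740)
1/(W(-157, 226) + d) = 1/(-292 + 71399/24843) = 1/(-7182757/24843) = -24843/7182757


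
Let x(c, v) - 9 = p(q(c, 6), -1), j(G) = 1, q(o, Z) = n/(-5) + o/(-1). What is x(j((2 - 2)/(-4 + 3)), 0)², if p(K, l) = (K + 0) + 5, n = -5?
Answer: 196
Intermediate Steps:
q(o, Z) = 1 - o (q(o, Z) = -5/(-5) + o/(-1) = -5*(-⅕) + o*(-1) = 1 - o)
p(K, l) = 5 + K (p(K, l) = K + 5 = 5 + K)
x(c, v) = 15 - c (x(c, v) = 9 + (5 + (1 - c)) = 9 + (6 - c) = 15 - c)
x(j((2 - 2)/(-4 + 3)), 0)² = (15 - 1*1)² = (15 - 1)² = 14² = 196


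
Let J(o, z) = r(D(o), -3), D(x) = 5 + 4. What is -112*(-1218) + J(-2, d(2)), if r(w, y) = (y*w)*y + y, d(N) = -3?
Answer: 136494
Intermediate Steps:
D(x) = 9
r(w, y) = y + w*y² (r(w, y) = (w*y)*y + y = w*y² + y = y + w*y²)
J(o, z) = 78 (J(o, z) = -3*(1 + 9*(-3)) = -3*(1 - 27) = -3*(-26) = 78)
-112*(-1218) + J(-2, d(2)) = -112*(-1218) + 78 = 136416 + 78 = 136494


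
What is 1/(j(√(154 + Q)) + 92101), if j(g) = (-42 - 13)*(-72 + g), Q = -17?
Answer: 96061/9227301296 + 55*√137/9227301296 ≈ 1.0480e-5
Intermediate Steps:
j(g) = 3960 - 55*g (j(g) = -55*(-72 + g) = 3960 - 55*g)
1/(j(√(154 + Q)) + 92101) = 1/((3960 - 55*√(154 - 17)) + 92101) = 1/((3960 - 55*√137) + 92101) = 1/(96061 - 55*√137)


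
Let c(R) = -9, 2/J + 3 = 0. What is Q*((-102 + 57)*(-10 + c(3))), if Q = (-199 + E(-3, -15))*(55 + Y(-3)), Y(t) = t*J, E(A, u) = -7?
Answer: -10039410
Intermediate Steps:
J = -⅔ (J = 2/(-3 + 0) = 2/(-3) = 2*(-⅓) = -⅔ ≈ -0.66667)
Y(t) = -2*t/3 (Y(t) = t*(-⅔) = -2*t/3)
Q = -11742 (Q = (-199 - 7)*(55 - ⅔*(-3)) = -206*(55 + 2) = -206*57 = -11742)
Q*((-102 + 57)*(-10 + c(3))) = -11742*(-102 + 57)*(-10 - 9) = -(-528390)*(-19) = -11742*855 = -10039410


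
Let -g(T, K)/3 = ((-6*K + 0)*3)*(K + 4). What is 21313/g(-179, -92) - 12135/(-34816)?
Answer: 94488457/237828096 ≈ 0.39730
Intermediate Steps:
g(T, K) = 54*K*(4 + K) (g(T, K) = -3*(-6*K + 0)*3*(K + 4) = -3*-6*K*3*(4 + K) = -3*(-18*K)*(4 + K) = -(-54)*K*(4 + K) = 54*K*(4 + K))
21313/g(-179, -92) - 12135/(-34816) = 21313/((54*(-92)*(4 - 92))) - 12135/(-34816) = 21313/((54*(-92)*(-88))) - 12135*(-1/34816) = 21313/437184 + 12135/34816 = 94488457/237828096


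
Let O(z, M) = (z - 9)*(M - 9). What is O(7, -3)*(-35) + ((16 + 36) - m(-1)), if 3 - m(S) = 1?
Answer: -790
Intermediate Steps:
O(z, M) = (-9 + M)*(-9 + z) (O(z, M) = (-9 + z)*(-9 + M) = (-9 + M)*(-9 + z))
m(S) = 2 (m(S) = 3 - 1*1 = 3 - 1 = 2)
O(7, -3)*(-35) + ((16 + 36) - m(-1)) = (81 - 9*(-3) - 9*7 - 3*7)*(-35) + ((16 + 36) - 1*2) = (81 + 27 - 63 - 21)*(-35) + (52 - 2) = 24*(-35) + 50 = -840 + 50 = -790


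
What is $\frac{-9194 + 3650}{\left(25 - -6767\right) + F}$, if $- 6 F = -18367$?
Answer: $- \frac{33264}{59119} \approx -0.56266$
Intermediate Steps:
$F = \frac{18367}{6}$ ($F = \left(- \frac{1}{6}\right) \left(-18367\right) = \frac{18367}{6} \approx 3061.2$)
$\frac{-9194 + 3650}{\left(25 - -6767\right) + F} = \frac{-9194 + 3650}{\left(25 - -6767\right) + \frac{18367}{6}} = - \frac{5544}{\left(25 + 6767\right) + \frac{18367}{6}} = - \frac{5544}{6792 + \frac{18367}{6}} = - \frac{5544}{\frac{59119}{6}} = \left(-5544\right) \frac{6}{59119} = - \frac{33264}{59119}$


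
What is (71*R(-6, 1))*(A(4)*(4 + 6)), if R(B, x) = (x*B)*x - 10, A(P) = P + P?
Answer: -90880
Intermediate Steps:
A(P) = 2*P
R(B, x) = -10 + B*x² (R(B, x) = (B*x)*x - 10 = B*x² - 10 = -10 + B*x²)
(71*R(-6, 1))*(A(4)*(4 + 6)) = (71*(-10 - 6*1²))*((2*4)*(4 + 6)) = (71*(-10 - 6*1))*(8*10) = (71*(-10 - 6))*80 = (71*(-16))*80 = -1136*80 = -90880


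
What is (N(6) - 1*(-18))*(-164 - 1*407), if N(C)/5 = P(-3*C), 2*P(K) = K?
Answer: 15417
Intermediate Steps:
P(K) = K/2
N(C) = -15*C/2 (N(C) = 5*((-3*C)/2) = 5*(-3*C/2) = -15*C/2)
(N(6) - 1*(-18))*(-164 - 1*407) = (-15/2*6 - 1*(-18))*(-164 - 1*407) = (-45 + 18)*(-164 - 407) = -27*(-571) = 15417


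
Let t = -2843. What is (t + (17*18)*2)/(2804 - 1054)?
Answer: -2231/1750 ≈ -1.2749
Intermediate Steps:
(t + (17*18)*2)/(2804 - 1054) = (-2843 + (17*18)*2)/(2804 - 1054) = (-2843 + 306*2)/1750 = (-2843 + 612)*(1/1750) = -2231*1/1750 = -2231/1750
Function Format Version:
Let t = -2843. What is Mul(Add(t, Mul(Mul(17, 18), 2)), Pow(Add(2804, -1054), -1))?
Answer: Rational(-2231, 1750) ≈ -1.2749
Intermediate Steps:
Mul(Add(t, Mul(Mul(17, 18), 2)), Pow(Add(2804, -1054), -1)) = Mul(Add(-2843, Mul(Mul(17, 18), 2)), Pow(Add(2804, -1054), -1)) = Mul(Add(-2843, Mul(306, 2)), Pow(1750, -1)) = Mul(Add(-2843, 612), Rational(1, 1750)) = Mul(-2231, Rational(1, 1750)) = Rational(-2231, 1750)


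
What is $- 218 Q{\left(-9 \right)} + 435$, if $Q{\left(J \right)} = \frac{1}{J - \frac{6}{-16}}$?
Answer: $\frac{31759}{69} \approx 460.28$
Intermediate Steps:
$Q{\left(J \right)} = \frac{1}{\frac{3}{8} + J}$ ($Q{\left(J \right)} = \frac{1}{J - - \frac{3}{8}} = \frac{1}{J + \frac{3}{8}} = \frac{1}{\frac{3}{8} + J}$)
$- 218 Q{\left(-9 \right)} + 435 = - 218 \frac{8}{3 + 8 \left(-9\right)} + 435 = - 218 \frac{8}{3 - 72} + 435 = - 218 \frac{8}{-69} + 435 = - 218 \cdot 8 \left(- \frac{1}{69}\right) + 435 = \left(-218\right) \left(- \frac{8}{69}\right) + 435 = \frac{1744}{69} + 435 = \frac{31759}{69}$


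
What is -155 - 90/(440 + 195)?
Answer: -19703/127 ≈ -155.14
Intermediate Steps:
-155 - 90/(440 + 195) = -155 - 90/635 = -155 - 90*1/635 = -155 - 18/127 = -19703/127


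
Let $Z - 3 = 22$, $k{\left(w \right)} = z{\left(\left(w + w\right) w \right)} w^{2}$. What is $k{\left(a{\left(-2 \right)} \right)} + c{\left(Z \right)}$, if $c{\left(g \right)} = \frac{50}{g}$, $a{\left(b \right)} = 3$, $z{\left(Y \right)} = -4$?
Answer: $-34$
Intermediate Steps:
$k{\left(w \right)} = - 4 w^{2}$
$Z = 25$ ($Z = 3 + 22 = 25$)
$k{\left(a{\left(-2 \right)} \right)} + c{\left(Z \right)} = - 4 \cdot 3^{2} + \frac{50}{25} = \left(-4\right) 9 + 50 \cdot \frac{1}{25} = -36 + 2 = -34$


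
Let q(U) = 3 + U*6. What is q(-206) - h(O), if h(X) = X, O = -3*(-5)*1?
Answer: -1248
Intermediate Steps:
O = 15 (O = 15*1 = 15)
q(U) = 3 + 6*U
q(-206) - h(O) = (3 + 6*(-206)) - 1*15 = (3 - 1236) - 15 = -1233 - 15 = -1248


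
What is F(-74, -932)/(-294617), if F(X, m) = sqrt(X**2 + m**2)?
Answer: -10*sqrt(8741)/294617 ≈ -0.0031734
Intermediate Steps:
F(-74, -932)/(-294617) = sqrt((-74)**2 + (-932)**2)/(-294617) = sqrt(5476 + 868624)*(-1/294617) = sqrt(874100)*(-1/294617) = (10*sqrt(8741))*(-1/294617) = -10*sqrt(8741)/294617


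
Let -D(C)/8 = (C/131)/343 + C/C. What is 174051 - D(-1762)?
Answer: 7820978951/44933 ≈ 1.7406e+5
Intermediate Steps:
D(C) = -8 - 8*C/44933 (D(C) = -8*((C/131)/343 + C/C) = -8*((C*(1/131))*(1/343) + 1) = -8*((C/131)*(1/343) + 1) = -8*(C/44933 + 1) = -8*(1 + C/44933) = -8 - 8*C/44933)
174051 - D(-1762) = 174051 - (-8 - 8/44933*(-1762)) = 174051 - (-8 + 14096/44933) = 174051 - 1*(-345368/44933) = 174051 + 345368/44933 = 7820978951/44933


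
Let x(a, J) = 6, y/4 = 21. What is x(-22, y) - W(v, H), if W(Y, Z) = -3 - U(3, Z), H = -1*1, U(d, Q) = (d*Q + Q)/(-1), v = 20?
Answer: 13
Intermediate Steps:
y = 84 (y = 4*21 = 84)
U(d, Q) = -Q - Q*d (U(d, Q) = (Q*d + Q)*(-1) = (Q + Q*d)*(-1) = -Q - Q*d)
H = -1
W(Y, Z) = -3 + 4*Z (W(Y, Z) = -3 - (-1)*Z*(1 + 3) = -3 - (-1)*Z*4 = -3 - (-4)*Z = -3 + 4*Z)
x(-22, y) - W(v, H) = 6 - (-3 + 4*(-1)) = 6 - (-3 - 4) = 6 - 1*(-7) = 6 + 7 = 13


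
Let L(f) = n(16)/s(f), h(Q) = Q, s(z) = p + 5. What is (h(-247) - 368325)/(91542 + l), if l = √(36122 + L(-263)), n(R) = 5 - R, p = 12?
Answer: -573576906408/142458327925 + 368572*√10439071/142458327925 ≈ -4.0179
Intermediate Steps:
s(z) = 17 (s(z) = 12 + 5 = 17)
L(f) = -11/17 (L(f) = (5 - 1*16)/17 = (5 - 16)*(1/17) = -11*1/17 = -11/17)
l = √10439071/17 (l = √(36122 - 11/17) = √(614063/17) = √10439071/17 ≈ 190.06)
(h(-247) - 368325)/(91542 + l) = (-247 - 368325)/(91542 + √10439071/17) = -368572/(91542 + √10439071/17)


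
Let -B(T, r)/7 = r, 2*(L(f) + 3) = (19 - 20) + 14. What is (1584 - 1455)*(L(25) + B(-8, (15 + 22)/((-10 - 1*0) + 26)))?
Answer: -26187/16 ≈ -1636.7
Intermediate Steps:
L(f) = 7/2 (L(f) = -3 + ((19 - 20) + 14)/2 = -3 + (-1 + 14)/2 = -3 + (½)*13 = -3 + 13/2 = 7/2)
B(T, r) = -7*r
(1584 - 1455)*(L(25) + B(-8, (15 + 22)/((-10 - 1*0) + 26))) = (1584 - 1455)*(7/2 - 7*(15 + 22)/((-10 - 1*0) + 26)) = 129*(7/2 - 259/((-10 + 0) + 26)) = 129*(7/2 - 259/(-10 + 26)) = 129*(7/2 - 259/16) = 129*(-203/16) = -26187/16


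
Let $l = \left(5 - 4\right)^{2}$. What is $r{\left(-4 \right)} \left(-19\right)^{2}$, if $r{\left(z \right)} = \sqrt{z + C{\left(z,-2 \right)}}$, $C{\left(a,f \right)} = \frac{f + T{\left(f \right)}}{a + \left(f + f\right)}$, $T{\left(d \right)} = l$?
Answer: $\frac{361 i \sqrt{62}}{4} \approx 710.63 i$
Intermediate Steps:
$l = 1$ ($l = 1^{2} = 1$)
$T{\left(d \right)} = 1$
$C{\left(a,f \right)} = \frac{1 + f}{a + 2 f}$ ($C{\left(a,f \right)} = \frac{f + 1}{a + \left(f + f\right)} = \frac{1 + f}{a + 2 f}$)
$r{\left(z \right)} = \sqrt{z - \frac{1}{-4 + z}}$ ($r{\left(z \right)} = \sqrt{z + \frac{1 - 2}{z + 2 \left(-2\right)}} = \sqrt{z + \frac{1}{z - 4} \left(-1\right)} = \sqrt{z + \frac{1}{-4 + z} \left(-1\right)} = \sqrt{z - \frac{1}{-4 + z}}$)
$r{\left(-4 \right)} \left(-19\right)^{2} = \sqrt{\frac{-1 - 4 \left(-4 - 4\right)}{-4 - 4}} \left(-19\right)^{2} = \sqrt{\frac{-1 - -32}{-8}} \cdot 361 = \sqrt{- \frac{-1 + 32}{8}} \cdot 361 = \sqrt{\left(- \frac{1}{8}\right) 31} \cdot 361 = \sqrt{- \frac{31}{8}} \cdot 361 = \frac{i \sqrt{62}}{4} \cdot 361 = \frac{361 i \sqrt{62}}{4}$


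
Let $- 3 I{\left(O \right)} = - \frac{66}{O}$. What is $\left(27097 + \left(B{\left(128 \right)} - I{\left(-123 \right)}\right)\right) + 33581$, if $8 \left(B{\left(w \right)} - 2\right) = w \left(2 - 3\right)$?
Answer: $\frac{7461694}{123} \approx 60664.0$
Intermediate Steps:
$B{\left(w \right)} = 2 - \frac{w}{8}$ ($B{\left(w \right)} = 2 + \frac{w \left(2 - 3\right)}{8} = 2 + \frac{w \left(-1\right)}{8} = 2 + \frac{\left(-1\right) w}{8} = 2 - \frac{w}{8}$)
$I{\left(O \right)} = \frac{22}{O}$ ($I{\left(O \right)} = - \frac{\left(-66\right) \frac{1}{O}}{3} = \frac{22}{O}$)
$\left(27097 + \left(B{\left(128 \right)} - I{\left(-123 \right)}\right)\right) + 33581 = \left(27097 + \left(\left(2 - 16\right) - \frac{22}{-123}\right)\right) + 33581 = \left(27097 + \left(\left(2 - 16\right) - 22 \left(- \frac{1}{123}\right)\right)\right) + 33581 = \left(27097 - \frac{1700}{123}\right) + 33581 = \frac{3331231}{123} + 33581 = \frac{7461694}{123}$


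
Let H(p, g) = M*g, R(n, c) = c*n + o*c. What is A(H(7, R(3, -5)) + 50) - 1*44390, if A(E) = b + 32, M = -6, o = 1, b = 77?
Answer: -44281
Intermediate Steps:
R(n, c) = c + c*n (R(n, c) = c*n + 1*c = c*n + c = c + c*n)
H(p, g) = -6*g
A(E) = 109 (A(E) = 77 + 32 = 109)
A(H(7, R(3, -5)) + 50) - 1*44390 = 109 - 1*44390 = 109 - 44390 = -44281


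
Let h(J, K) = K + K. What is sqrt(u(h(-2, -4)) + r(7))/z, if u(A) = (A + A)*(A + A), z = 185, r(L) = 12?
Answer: 2*sqrt(67)/185 ≈ 0.088490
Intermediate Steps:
h(J, K) = 2*K
u(A) = 4*A**2 (u(A) = (2*A)*(2*A) = 4*A**2)
sqrt(u(h(-2, -4)) + r(7))/z = sqrt(4*(2*(-4))**2 + 12)/185 = sqrt(4*(-8)**2 + 12)*(1/185) = sqrt(4*64 + 12)*(1/185) = sqrt(256 + 12)*(1/185) = sqrt(268)*(1/185) = (2*sqrt(67))*(1/185) = 2*sqrt(67)/185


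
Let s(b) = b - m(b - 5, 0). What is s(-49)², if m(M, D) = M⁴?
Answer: 72302794641025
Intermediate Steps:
s(b) = b - (-5 + b)⁴ (s(b) = b - (b - 5)⁴ = b - (-5 + b)⁴)
s(-49)² = (-49 - (-5 - 49)⁴)² = (-49 - 1*(-54)⁴)² = (-49 - 1*8503056)² = (-49 - 8503056)² = (-8503105)² = 72302794641025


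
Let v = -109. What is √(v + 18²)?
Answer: √215 ≈ 14.663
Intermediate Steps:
√(v + 18²) = √(-109 + 18²) = √(-109 + 324) = √215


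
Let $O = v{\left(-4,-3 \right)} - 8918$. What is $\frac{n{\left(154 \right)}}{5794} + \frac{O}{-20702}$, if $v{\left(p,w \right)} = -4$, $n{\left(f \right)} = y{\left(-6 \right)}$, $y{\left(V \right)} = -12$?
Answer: $\frac{12861411}{29986847} \approx 0.4289$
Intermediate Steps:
$n{\left(f \right)} = -12$
$O = -8922$ ($O = -4 - 8918 = -8922$)
$\frac{n{\left(154 \right)}}{5794} + \frac{O}{-20702} = - \frac{12}{5794} - \frac{8922}{-20702} = \left(-12\right) \frac{1}{5794} - - \frac{4461}{10351} = - \frac{6}{2897} + \frac{4461}{10351} = \frac{12861411}{29986847}$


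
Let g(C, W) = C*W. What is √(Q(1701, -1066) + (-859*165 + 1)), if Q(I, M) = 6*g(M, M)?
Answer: √6676402 ≈ 2583.9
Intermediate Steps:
Q(I, M) = 6*M² (Q(I, M) = 6*(M*M) = 6*M²)
√(Q(1701, -1066) + (-859*165 + 1)) = √(6*(-1066)² + (-859*165 + 1)) = √(6*1136356 + (-141735 + 1)) = √(6818136 - 141734) = √6676402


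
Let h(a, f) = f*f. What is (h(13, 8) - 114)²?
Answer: 2500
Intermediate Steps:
h(a, f) = f²
(h(13, 8) - 114)² = (8² - 114)² = (64 - 114)² = (-50)² = 2500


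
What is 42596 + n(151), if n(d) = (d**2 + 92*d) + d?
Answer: 79440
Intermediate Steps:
n(d) = d**2 + 93*d
42596 + n(151) = 42596 + 151*(93 + 151) = 42596 + 151*244 = 42596 + 36844 = 79440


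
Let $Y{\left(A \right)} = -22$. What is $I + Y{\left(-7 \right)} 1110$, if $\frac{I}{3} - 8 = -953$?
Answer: $-27255$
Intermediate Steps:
$I = -2835$ ($I = 24 + 3 \left(-953\right) = 24 - 2859 = -2835$)
$I + Y{\left(-7 \right)} 1110 = -2835 - 24420 = -27255$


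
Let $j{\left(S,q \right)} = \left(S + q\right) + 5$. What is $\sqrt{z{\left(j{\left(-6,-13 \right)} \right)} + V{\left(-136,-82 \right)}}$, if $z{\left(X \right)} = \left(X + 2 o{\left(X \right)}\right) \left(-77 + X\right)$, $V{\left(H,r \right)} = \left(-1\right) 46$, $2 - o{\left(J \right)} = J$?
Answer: $2 i \sqrt{421} \approx 41.037 i$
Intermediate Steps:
$o{\left(J \right)} = 2 - J$
$V{\left(H,r \right)} = -46$
$j{\left(S,q \right)} = 5 + S + q$
$z{\left(X \right)} = \left(-77 + X\right) \left(4 - X\right)$ ($z{\left(X \right)} = \left(X + 2 \left(2 - X\right)\right) \left(-77 + X\right) = \left(X - \left(-4 + 2 X\right)\right) \left(-77 + X\right) = \left(4 - X\right) \left(-77 + X\right) = \left(-77 + X\right) \left(4 - X\right)$)
$\sqrt{z{\left(j{\left(-6,-13 \right)} \right)} + V{\left(-136,-82 \right)}} = \sqrt{\left(-308 - \left(5 - 6 - 13\right)^{2} + 81 \left(5 - 6 - 13\right)\right) - 46} = \sqrt{\left(-308 - \left(-14\right)^{2} + 81 \left(-14\right)\right) - 46} = \sqrt{\left(-308 - 196 - 1134\right) - 46} = \sqrt{-1638 - 46} = \sqrt{-1684} = 2 i \sqrt{421}$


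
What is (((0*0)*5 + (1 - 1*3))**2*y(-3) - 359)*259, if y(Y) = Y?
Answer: -96089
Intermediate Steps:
(((0*0)*5 + (1 - 1*3))**2*y(-3) - 359)*259 = (((0*0)*5 + (1 - 1*3))**2*(-3) - 359)*259 = ((0*5 + (1 - 3))**2*(-3) - 359)*259 = ((0 - 2)**2*(-3) - 359)*259 = ((-2)**2*(-3) - 359)*259 = (4*(-3) - 359)*259 = (-12 - 359)*259 = -371*259 = -96089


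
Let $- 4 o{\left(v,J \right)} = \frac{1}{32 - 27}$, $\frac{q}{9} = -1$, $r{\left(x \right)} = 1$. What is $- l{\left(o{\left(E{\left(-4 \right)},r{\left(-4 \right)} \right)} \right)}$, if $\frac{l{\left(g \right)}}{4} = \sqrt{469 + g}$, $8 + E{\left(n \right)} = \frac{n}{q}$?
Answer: $- \frac{2 \sqrt{46895}}{5} \approx -86.621$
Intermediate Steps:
$q = -9$ ($q = 9 \left(-1\right) = -9$)
$E{\left(n \right)} = -8 - \frac{n}{9}$ ($E{\left(n \right)} = -8 + \frac{n}{-9} = -8 + n \left(- \frac{1}{9}\right) = -8 - \frac{n}{9}$)
$o{\left(v,J \right)} = - \frac{1}{20}$ ($o{\left(v,J \right)} = - \frac{1}{4 \left(32 - 27\right)} = - \frac{1}{4 \cdot 5} = \left(- \frac{1}{4}\right) \frac{1}{5} = - \frac{1}{20}$)
$l{\left(g \right)} = 4 \sqrt{469 + g}$
$- l{\left(o{\left(E{\left(-4 \right)},r{\left(-4 \right)} \right)} \right)} = - 4 \sqrt{469 - \frac{1}{20}} = - 4 \sqrt{\frac{9379}{20}} = - 4 \frac{\sqrt{46895}}{10} = - \frac{2 \sqrt{46895}}{5}$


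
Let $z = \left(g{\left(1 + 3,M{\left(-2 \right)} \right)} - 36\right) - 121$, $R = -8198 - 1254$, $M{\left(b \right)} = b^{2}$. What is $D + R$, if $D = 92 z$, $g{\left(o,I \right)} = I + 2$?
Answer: $-23344$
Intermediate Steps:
$R = -9452$ ($R = -8198 - 1254 = -9452$)
$g{\left(o,I \right)} = 2 + I$
$z = -151$ ($z = \left(\left(2 + \left(-2\right)^{2}\right) - 36\right) - 121 = \left(\left(2 + 4\right) - 36\right) - 121 = \left(6 - 36\right) - 121 = -30 - 121 = -151$)
$D = -13892$ ($D = 92 \left(-151\right) = -13892$)
$D + R = -13892 - 9452 = -23344$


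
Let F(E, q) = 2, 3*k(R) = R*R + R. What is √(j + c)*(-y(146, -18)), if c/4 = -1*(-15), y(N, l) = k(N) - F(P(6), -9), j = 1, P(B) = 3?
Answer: -7152*√61 ≈ -55859.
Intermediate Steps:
k(R) = R/3 + R²/3 (k(R) = (R*R + R)/3 = (R² + R)/3 = (R + R²)/3 = R/3 + R²/3)
y(N, l) = -2 + N*(1 + N)/3 (y(N, l) = N*(1 + N)/3 - 1*2 = N*(1 + N)/3 - 2 = -2 + N*(1 + N)/3)
c = 60 (c = 4*(-1*(-15)) = 4*15 = 60)
√(j + c)*(-y(146, -18)) = √(1 + 60)*(-(-2 + (⅓)*146*(1 + 146))) = √61*(-(-2 + (⅓)*146*147)) = √61*(-(-2 + 7154)) = √61*(-1*7152) = √61*(-7152) = -7152*√61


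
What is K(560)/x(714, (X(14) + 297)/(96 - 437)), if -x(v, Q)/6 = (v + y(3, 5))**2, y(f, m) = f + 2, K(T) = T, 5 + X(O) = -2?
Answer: -280/1550883 ≈ -0.00018054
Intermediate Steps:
X(O) = -7 (X(O) = -5 - 2 = -7)
y(f, m) = 2 + f
x(v, Q) = -6*(5 + v)**2 (x(v, Q) = -6*(v + (2 + 3))**2 = -6*(v + 5)**2 = -6*(5 + v)**2)
K(560)/x(714, (X(14) + 297)/(96 - 437)) = 560/((-6*(5 + 714)**2)) = 560/((-6*719**2)) = 560/((-6*516961)) = 560/(-3101766) = 560*(-1/3101766) = -280/1550883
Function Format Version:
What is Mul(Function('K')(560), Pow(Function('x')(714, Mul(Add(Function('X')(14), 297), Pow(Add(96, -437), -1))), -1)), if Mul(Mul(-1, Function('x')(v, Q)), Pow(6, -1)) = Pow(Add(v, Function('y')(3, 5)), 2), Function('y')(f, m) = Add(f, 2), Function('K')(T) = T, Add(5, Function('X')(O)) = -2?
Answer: Rational(-280, 1550883) ≈ -0.00018054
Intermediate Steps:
Function('X')(O) = -7 (Function('X')(O) = Add(-5, -2) = -7)
Function('y')(f, m) = Add(2, f)
Function('x')(v, Q) = Mul(-6, Pow(Add(5, v), 2)) (Function('x')(v, Q) = Mul(-6, Pow(Add(v, Add(2, 3)), 2)) = Mul(-6, Pow(Add(v, 5), 2)) = Mul(-6, Pow(Add(5, v), 2)))
Mul(Function('K')(560), Pow(Function('x')(714, Mul(Add(Function('X')(14), 297), Pow(Add(96, -437), -1))), -1)) = Mul(560, Pow(Mul(-6, Pow(Add(5, 714), 2)), -1)) = Mul(560, Pow(Mul(-6, Pow(719, 2)), -1)) = Mul(560, Pow(Mul(-6, 516961), -1)) = Mul(560, Pow(-3101766, -1)) = Mul(560, Rational(-1, 3101766)) = Rational(-280, 1550883)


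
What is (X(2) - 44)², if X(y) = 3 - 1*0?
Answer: 1681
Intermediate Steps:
X(y) = 3 (X(y) = 3 + 0 = 3)
(X(2) - 44)² = (3 - 44)² = (-41)² = 1681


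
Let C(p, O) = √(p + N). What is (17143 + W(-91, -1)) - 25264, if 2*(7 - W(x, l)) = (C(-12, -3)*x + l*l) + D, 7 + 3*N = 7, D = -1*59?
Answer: -8085 + 91*I*√3 ≈ -8085.0 + 157.62*I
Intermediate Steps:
D = -59
N = 0 (N = -7/3 + (⅓)*7 = -7/3 + 7/3 = 0)
C(p, O) = √p (C(p, O) = √(p + 0) = √p)
W(x, l) = 73/2 - l²/2 - I*x*√3 (W(x, l) = 7 - ((√(-12)*x + l*l) - 59)/2 = 7 - (((2*I*√3)*x + l²) - 59)/2 = 7 - ((2*I*x*√3 + l²) - 59)/2 = 7 - ((l² + 2*I*x*√3) - 59)/2 = 7 - (-59 + l² + 2*I*x*√3)/2 = 7 + (59/2 - l²/2 - I*x*√3) = 73/2 - l²/2 - I*x*√3)
(17143 + W(-91, -1)) - 25264 = (17143 + (73/2 - ½*(-1)² - 1*I*(-91)*√3)) - 25264 = (17143 + (73/2 - ½*1 + 91*I*√3)) - 25264 = (17143 + (73/2 - ½ + 91*I*√3)) - 25264 = (17143 + (36 + 91*I*√3)) - 25264 = (17179 + 91*I*√3) - 25264 = -8085 + 91*I*√3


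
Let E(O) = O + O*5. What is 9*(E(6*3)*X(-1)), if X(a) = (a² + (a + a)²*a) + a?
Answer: -3888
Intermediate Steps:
X(a) = a + a² + 4*a³ (X(a) = (a² + (2*a)²*a) + a = (a² + (4*a²)*a) + a = (a² + 4*a³) + a = a + a² + 4*a³)
E(O) = 6*O (E(O) = O + 5*O = 6*O)
9*(E(6*3)*X(-1)) = 9*((6*(6*3))*(-(1 - 1 + 4*(-1)²))) = 9*((6*18)*(-(1 - 1 + 4*1))) = 9*(108*(-(1 - 1 + 4))) = 9*(108*(-1*4)) = 9*(108*(-4)) = 9*(-432) = -3888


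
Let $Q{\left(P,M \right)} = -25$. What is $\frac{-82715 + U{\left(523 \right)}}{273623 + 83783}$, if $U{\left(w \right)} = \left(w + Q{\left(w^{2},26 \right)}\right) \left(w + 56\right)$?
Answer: $\frac{205627}{357406} \approx 0.57533$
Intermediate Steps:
$U{\left(w \right)} = \left(-25 + w\right) \left(56 + w\right)$ ($U{\left(w \right)} = \left(w - 25\right) \left(w + 56\right) = \left(-25 + w\right) \left(56 + w\right)$)
$\frac{-82715 + U{\left(523 \right)}}{273623 + 83783} = \frac{-82715 + \left(-1400 + 523^{2} + 31 \cdot 523\right)}{273623 + 83783} = \frac{-82715 + \left(-1400 + 273529 + 16213\right)}{357406} = \left(-82715 + 288342\right) \frac{1}{357406} = 205627 \cdot \frac{1}{357406} = \frac{205627}{357406}$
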